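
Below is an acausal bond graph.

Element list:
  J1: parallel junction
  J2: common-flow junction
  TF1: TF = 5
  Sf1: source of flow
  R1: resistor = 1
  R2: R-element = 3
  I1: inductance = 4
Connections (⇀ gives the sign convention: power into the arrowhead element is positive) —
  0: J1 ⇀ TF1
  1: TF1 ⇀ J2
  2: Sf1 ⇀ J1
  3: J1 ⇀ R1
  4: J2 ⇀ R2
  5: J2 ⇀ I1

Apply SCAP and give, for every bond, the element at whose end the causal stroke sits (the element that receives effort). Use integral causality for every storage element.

bond 0 |TF1
bond 1 |J2
bond 2 |Sf1
bond 3 |J1
bond 4 |J2
bond 5 |I1

b2 |Sf1  (source Sf1 imposes f)
b5 |I1  (I1: I, integral causality)
b1 |J2  (J2: bond 5 brought flow, rest push out)
b4 |J2  (common-f at J2 fixed by 5)
b0 |TF1  (TF1: transformer flips bond 1)
b3 |J1  (closing 0-jn rule on J1)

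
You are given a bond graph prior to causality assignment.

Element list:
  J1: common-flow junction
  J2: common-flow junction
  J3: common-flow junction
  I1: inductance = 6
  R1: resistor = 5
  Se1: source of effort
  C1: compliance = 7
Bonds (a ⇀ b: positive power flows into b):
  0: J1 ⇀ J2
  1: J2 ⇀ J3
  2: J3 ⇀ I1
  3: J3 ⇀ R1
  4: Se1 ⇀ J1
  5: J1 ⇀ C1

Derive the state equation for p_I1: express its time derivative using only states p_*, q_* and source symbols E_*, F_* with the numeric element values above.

β4 |J1  (Se1: effort source, stroke at far end)
β2 |I1  (I1: I, integral causality)
β1 |J3  (J3: bond 2 brought flow, rest push out)
β3 |J3  (1-jn J3 has f-setter on 2)
β0 |J2  (J2 flow already set via bond 1)
β5 |J1  (1-jn J1 has f-setter on 0)

dp_I1/dt = E_Se1 - 5*p_I1/6 - q_C1/7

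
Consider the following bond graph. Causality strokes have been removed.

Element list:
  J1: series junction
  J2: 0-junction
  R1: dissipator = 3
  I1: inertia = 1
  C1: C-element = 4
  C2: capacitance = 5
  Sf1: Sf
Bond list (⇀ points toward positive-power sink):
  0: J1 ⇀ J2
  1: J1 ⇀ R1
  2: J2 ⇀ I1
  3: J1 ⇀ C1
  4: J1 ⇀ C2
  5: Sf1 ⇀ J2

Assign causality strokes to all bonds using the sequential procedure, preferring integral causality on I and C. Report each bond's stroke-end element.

#0 |J2
#1 |J1
#2 |I1
#3 |J1
#4 |J1
#5 |Sf1

bond 5 stroke→Sf1  (source Sf1 imposes f)
bond 2 stroke→I1  (I1 integral (f out))
bond 0 stroke→J2  (only one effort-in slot at J2)
bond 1 stroke→J1  (1-jn J1 has f-setter on 0)
bond 3 stroke→J1  (J1: bond 0 brought flow, rest push out)
bond 4 stroke→J1  (common-f at J1 fixed by 0)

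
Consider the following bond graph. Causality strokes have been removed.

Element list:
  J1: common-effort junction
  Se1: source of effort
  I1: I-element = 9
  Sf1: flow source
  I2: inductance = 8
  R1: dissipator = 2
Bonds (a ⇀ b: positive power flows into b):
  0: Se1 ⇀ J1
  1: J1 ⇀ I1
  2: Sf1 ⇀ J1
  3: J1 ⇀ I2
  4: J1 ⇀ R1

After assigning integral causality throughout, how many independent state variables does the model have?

#0 stroke at J1  (Se1 (Se) sets effort on bond)
#2 stroke at Sf1  (Sf1: flow source, stroke at near end)
#1 stroke at I1  (common-e at J1 fixed by 0)
#3 stroke at I2  (0-jn J1 has e-setter on 0)
#4 stroke at R1  (J1 effort already set via bond 0)

2  (I1, I2 all integral)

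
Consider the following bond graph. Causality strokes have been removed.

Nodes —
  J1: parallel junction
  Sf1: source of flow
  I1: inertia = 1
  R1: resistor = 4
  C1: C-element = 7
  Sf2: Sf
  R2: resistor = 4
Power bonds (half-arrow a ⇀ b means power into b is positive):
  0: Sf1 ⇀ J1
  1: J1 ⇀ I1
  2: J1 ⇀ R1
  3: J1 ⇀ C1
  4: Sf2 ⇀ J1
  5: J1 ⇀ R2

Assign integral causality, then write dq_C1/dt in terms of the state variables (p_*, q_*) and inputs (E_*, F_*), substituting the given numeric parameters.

dq_C1/dt = F_Sf1 + F_Sf2 - p_I1 - q_C1/14

β0 |Sf1  (source Sf1 imposes f)
β4 |Sf2  (Sf2 fixes flow; stroke at Sf2)
β1 |I1  (I1: I, integral causality)
β3 |J1  (C1: C, integral causality)
β2 |R1  (0-jn J1 has e-setter on 3)
β5 |R2  (0-jn J1 has e-setter on 3)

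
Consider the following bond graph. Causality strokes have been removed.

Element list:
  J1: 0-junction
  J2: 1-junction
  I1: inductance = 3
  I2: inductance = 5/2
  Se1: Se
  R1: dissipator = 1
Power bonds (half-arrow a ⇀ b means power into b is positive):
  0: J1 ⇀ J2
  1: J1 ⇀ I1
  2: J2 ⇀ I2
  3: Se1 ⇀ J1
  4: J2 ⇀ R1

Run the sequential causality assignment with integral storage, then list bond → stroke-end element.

b0 stroke at J2
b1 stroke at I1
b2 stroke at I2
b3 stroke at J1
b4 stroke at J2

#3 |J1  (source Se1 imposes e)
#0 |J2  (common-e at J1 fixed by 3)
#1 |I1  (0-jn J1 has e-setter on 3)
#2 |I2  (I2 integral (f out))
#4 |J2  (common-f at J2 fixed by 2)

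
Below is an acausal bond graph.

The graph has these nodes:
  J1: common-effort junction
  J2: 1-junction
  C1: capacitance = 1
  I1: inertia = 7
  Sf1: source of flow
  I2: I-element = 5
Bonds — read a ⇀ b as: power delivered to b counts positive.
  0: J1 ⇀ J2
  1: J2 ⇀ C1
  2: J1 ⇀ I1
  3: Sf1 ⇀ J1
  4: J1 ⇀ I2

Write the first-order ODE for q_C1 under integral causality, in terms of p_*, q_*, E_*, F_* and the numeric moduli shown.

dq_C1/dt = F_Sf1 - p_I1/7 - p_I2/5

bond 3 |Sf1  (source Sf1 imposes f)
bond 1 |J2  (C1 outputs effort q/C1)
bond 0 |J1  (only one flow-in slot at J2)
bond 2 |I1  (J1: bond 0 brought effort, rest push out)
bond 4 |I2  (common-e at J1 fixed by 0)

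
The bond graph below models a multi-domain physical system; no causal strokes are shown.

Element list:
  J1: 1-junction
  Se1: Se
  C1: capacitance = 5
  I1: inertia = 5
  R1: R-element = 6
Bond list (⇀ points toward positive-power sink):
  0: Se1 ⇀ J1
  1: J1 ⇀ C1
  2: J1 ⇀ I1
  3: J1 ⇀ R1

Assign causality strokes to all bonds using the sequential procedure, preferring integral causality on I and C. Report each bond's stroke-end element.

bond 0 stroke at J1
bond 1 stroke at J1
bond 2 stroke at I1
bond 3 stroke at J1

b0 stroke→J1  (source Se1 imposes e)
b1 stroke→J1  (C1: C, integral causality)
b2 stroke→I1  (I1 outputs flow p/I1)
b3 stroke→J1  (common-f at J1 fixed by 2)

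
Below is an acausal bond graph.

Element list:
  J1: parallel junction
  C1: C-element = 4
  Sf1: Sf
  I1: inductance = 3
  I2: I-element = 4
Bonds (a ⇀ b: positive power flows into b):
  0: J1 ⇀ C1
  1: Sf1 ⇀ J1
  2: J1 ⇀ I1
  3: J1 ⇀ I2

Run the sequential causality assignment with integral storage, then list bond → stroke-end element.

#0 |J1
#1 |Sf1
#2 |I1
#3 |I2

#1 stroke→Sf1  (Sf1: flow source, stroke at near end)
#0 stroke→J1  (prefer integral on C1)
#2 stroke→I1  (0-jn J1 has e-setter on 0)
#3 stroke→I2  (common-e at J1 fixed by 0)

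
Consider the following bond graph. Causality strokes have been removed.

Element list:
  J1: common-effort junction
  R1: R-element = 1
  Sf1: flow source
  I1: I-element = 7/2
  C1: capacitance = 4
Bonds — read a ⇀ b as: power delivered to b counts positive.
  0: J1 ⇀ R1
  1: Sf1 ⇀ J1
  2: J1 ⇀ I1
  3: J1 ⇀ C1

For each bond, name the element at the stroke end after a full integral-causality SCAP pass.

b0 stroke→R1
b1 stroke→Sf1
b2 stroke→I1
b3 stroke→J1

β1 |Sf1  (Sf1 (Sf) sets flow on bond)
β2 |I1  (I1: I, integral causality)
β3 |J1  (prefer integral on C1)
β0 |R1  (common-e at J1 fixed by 3)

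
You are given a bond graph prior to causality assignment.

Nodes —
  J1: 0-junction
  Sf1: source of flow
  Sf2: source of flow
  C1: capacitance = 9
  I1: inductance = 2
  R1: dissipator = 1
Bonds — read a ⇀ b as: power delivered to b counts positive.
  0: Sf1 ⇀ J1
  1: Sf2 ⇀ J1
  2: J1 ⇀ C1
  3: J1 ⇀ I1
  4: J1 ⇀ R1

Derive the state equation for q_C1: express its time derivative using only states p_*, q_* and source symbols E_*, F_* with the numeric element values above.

dq_C1/dt = F_Sf1 + F_Sf2 - p_I1/2 - q_C1/9

#0 stroke at Sf1  (Sf1 fixes flow; stroke at Sf1)
#1 stroke at Sf2  (Sf2 fixes flow; stroke at Sf2)
#2 stroke at J1  (C1 integral (e out))
#3 stroke at I1  (J1: bond 2 brought effort, rest push out)
#4 stroke at R1  (J1 effort already set via bond 2)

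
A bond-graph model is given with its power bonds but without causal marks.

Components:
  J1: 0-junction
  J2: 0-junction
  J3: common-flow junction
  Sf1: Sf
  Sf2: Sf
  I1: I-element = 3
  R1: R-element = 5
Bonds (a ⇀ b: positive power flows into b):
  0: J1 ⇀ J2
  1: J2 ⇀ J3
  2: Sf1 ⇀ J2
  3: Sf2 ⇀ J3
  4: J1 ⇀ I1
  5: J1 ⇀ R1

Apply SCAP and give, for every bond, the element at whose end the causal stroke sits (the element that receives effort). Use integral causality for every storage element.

β0 →J2
β1 →J3
β2 →Sf1
β3 →Sf2
β4 →I1
β5 →J1

bond 2 →Sf1  (Sf1 fixes flow; stroke at Sf1)
bond 3 →Sf2  (Sf2: flow source, stroke at near end)
bond 1 →J3  (common-f at J3 fixed by 3)
bond 0 →J2  (only one effort-in slot at J2)
bond 4 →I1  (I1 integral (f out))
bond 5 →J1  (J1: last free bond brings effort in)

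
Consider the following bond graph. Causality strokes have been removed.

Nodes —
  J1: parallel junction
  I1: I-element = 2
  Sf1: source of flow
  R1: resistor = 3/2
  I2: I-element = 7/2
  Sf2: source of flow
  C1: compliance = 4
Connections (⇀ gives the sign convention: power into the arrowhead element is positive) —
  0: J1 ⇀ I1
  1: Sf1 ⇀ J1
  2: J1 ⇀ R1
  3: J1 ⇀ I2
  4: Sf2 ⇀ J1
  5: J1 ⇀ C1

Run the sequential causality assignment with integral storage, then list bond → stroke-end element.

b1 →Sf1  (Sf1 fixes flow; stroke at Sf1)
b4 →Sf2  (Sf2: flow source, stroke at near end)
b0 →I1  (I1: I, integral causality)
b3 →I2  (prefer integral on I2)
b5 →J1  (C1: C, integral causality)
b2 →R1  (common-e at J1 fixed by 5)

β0 stroke→I1
β1 stroke→Sf1
β2 stroke→R1
β3 stroke→I2
β4 stroke→Sf2
β5 stroke→J1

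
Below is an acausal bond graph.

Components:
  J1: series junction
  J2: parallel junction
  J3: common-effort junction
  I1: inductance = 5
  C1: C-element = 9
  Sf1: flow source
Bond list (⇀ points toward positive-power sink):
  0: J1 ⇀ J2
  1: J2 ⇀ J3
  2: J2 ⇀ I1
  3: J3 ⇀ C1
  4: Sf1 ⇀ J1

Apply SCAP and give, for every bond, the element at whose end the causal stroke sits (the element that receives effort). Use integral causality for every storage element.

#0 |J1
#1 |J2
#2 |I1
#3 |J3
#4 |Sf1

b4 stroke at Sf1  (Sf1: flow source, stroke at near end)
b0 stroke at J1  (common-f at J1 fixed by 4)
b2 stroke at I1  (I1 outputs flow p/I1)
b1 stroke at J2  (J2: last free bond brings effort in)
b3 stroke at J3  (J3: last free bond brings effort in)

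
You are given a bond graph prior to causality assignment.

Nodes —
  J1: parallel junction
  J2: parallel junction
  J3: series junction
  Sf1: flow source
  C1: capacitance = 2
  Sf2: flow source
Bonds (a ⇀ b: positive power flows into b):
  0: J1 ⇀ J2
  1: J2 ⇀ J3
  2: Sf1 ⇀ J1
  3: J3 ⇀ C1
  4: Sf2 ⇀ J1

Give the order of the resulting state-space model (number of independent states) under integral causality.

1  (C1 all integral)

β2 |Sf1  (Sf1 fixes flow; stroke at Sf1)
β4 |Sf2  (source Sf2 imposes f)
β0 |J1  (J1 needs exactly one e-in)
β1 |J2  (J2: last free bond brings effort in)
β3 |J3  (common-f at J3 fixed by 1)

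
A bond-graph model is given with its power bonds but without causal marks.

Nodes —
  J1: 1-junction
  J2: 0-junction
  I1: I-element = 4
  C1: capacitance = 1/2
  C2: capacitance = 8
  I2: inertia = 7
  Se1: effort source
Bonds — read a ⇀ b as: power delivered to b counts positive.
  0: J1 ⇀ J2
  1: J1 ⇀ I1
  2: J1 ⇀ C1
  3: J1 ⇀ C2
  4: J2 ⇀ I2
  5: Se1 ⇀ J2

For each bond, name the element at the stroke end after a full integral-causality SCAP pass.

#5 stroke at J2  (Se1: effort source, stroke at far end)
#0 stroke at J1  (0-jn J2 has e-setter on 5)
#4 stroke at I2  (common-e at J2 fixed by 5)
#1 stroke at I1  (prefer integral on I1)
#2 stroke at J1  (J1 flow already set via bond 1)
#3 stroke at J1  (J1: bond 1 brought flow, rest push out)

bond 0 |J1
bond 1 |I1
bond 2 |J1
bond 3 |J1
bond 4 |I2
bond 5 |J2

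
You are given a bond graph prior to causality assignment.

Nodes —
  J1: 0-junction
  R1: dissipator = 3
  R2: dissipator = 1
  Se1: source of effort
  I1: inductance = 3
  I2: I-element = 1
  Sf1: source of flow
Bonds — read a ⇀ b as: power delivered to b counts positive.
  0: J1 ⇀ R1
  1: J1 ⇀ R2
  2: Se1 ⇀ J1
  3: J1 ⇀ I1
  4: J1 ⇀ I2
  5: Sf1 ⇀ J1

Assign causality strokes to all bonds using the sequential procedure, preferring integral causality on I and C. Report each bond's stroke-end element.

#0 →R1
#1 →R2
#2 →J1
#3 →I1
#4 →I2
#5 →Sf1

b2 stroke at J1  (Se1 fixes effort; stroke away)
b5 stroke at Sf1  (source Sf1 imposes f)
b0 stroke at R1  (J1: bond 2 brought effort, rest push out)
b1 stroke at R2  (common-e at J1 fixed by 2)
b3 stroke at I1  (common-e at J1 fixed by 2)
b4 stroke at I2  (J1: bond 2 brought effort, rest push out)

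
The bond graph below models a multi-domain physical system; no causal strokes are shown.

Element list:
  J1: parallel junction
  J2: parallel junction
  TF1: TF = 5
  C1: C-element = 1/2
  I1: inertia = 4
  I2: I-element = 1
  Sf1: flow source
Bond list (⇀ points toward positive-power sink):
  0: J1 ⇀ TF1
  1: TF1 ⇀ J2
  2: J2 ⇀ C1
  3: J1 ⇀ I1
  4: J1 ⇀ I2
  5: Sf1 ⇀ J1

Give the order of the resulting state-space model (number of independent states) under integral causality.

3  (C1, I1, I2 all integral)

β5 |Sf1  (Sf1 (Sf) sets flow on bond)
β2 |J2  (C1 outputs effort q/C1)
β1 |TF1  (J2: bond 2 brought effort, rest push out)
β0 |J1  (TF1: transformer flips bond 1)
β3 |I1  (J1 effort already set via bond 0)
β4 |I2  (J1: bond 0 brought effort, rest push out)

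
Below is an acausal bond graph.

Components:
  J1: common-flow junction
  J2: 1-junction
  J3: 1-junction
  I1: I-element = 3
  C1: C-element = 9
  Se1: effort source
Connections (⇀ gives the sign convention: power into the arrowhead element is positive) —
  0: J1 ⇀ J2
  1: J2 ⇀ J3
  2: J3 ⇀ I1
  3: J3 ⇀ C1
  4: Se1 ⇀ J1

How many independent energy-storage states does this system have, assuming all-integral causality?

2  (C1, I1 all integral)

b4 →J1  (Se1 fixes effort; stroke away)
b0 →J2  (J1: last free bond brings flow in)
b1 →J3  (J2 needs exactly one f-in)
b2 →I1  (prefer integral on I1)
b3 →J3  (1-jn J3 has f-setter on 2)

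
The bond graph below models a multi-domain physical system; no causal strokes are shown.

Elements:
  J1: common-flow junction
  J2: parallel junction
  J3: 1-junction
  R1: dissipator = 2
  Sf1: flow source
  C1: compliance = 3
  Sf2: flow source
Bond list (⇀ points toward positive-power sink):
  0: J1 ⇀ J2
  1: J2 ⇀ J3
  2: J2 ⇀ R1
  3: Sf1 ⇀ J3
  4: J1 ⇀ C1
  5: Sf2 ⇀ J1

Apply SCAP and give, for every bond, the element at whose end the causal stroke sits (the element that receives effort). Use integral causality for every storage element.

bond 0 stroke at J1
bond 1 stroke at J3
bond 2 stroke at J2
bond 3 stroke at Sf1
bond 4 stroke at J1
bond 5 stroke at Sf2

bond 3 stroke at Sf1  (source Sf1 imposes f)
bond 5 stroke at Sf2  (Sf2 (Sf) sets flow on bond)
bond 0 stroke at J1  (J1 flow already set via bond 5)
bond 4 stroke at J1  (common-f at J1 fixed by 5)
bond 1 stroke at J3  (J3 flow already set via bond 3)
bond 2 stroke at J2  (only one effort-in slot at J2)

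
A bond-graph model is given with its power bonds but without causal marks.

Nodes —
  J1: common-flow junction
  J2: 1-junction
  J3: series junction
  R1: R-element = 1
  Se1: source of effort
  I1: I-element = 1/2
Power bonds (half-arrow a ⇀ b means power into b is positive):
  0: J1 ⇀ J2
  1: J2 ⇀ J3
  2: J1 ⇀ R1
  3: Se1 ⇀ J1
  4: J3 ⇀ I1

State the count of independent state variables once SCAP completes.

1  (I1 all integral)

β3 stroke→J1  (Se1: effort source, stroke at far end)
β4 stroke→I1  (I1 outputs flow p/I1)
β1 stroke→J3  (J3: bond 4 brought flow, rest push out)
β0 stroke→J2  (1-jn J2 has f-setter on 1)
β2 stroke→J1  (common-f at J1 fixed by 0)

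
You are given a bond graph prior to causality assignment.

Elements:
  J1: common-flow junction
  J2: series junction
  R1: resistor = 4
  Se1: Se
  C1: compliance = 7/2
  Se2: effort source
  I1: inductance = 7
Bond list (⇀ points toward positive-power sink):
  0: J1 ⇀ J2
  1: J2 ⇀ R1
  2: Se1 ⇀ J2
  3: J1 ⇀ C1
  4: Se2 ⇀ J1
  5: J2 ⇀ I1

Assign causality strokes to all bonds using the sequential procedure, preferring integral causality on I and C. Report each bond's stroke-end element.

#2 |J2  (Se1: effort source, stroke at far end)
#4 |J1  (Se2: effort source, stroke at far end)
#3 |J1  (C1: C, integral causality)
#0 |J2  (J1: last free bond brings flow in)
#5 |I1  (prefer integral on I1)
#1 |J2  (common-f at J2 fixed by 5)

bond 0 stroke at J2
bond 1 stroke at J2
bond 2 stroke at J2
bond 3 stroke at J1
bond 4 stroke at J1
bond 5 stroke at I1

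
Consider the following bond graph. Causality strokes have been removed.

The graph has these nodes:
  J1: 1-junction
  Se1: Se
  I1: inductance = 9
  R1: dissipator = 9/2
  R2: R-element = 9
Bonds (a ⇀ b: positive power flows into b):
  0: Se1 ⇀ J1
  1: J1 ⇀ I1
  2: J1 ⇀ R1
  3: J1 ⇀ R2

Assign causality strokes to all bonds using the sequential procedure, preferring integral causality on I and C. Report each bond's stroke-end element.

bond 0 →J1  (Se1: effort source, stroke at far end)
bond 1 →I1  (prefer integral on I1)
bond 2 →J1  (J1 flow already set via bond 1)
bond 3 →J1  (1-jn J1 has f-setter on 1)

bond 0 |J1
bond 1 |I1
bond 2 |J1
bond 3 |J1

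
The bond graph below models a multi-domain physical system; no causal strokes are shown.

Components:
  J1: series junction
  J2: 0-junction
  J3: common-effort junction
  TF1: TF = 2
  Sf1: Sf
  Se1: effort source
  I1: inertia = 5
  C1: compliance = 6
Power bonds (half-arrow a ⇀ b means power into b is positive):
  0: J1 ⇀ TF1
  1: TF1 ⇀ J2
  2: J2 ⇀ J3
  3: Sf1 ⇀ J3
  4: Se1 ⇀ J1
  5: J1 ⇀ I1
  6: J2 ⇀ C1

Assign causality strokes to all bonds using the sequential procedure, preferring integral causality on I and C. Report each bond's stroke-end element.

bond 3 →Sf1  (Sf1 (Sf) sets flow on bond)
bond 4 →J1  (Se1 fixes effort; stroke away)
bond 2 →J3  (J3: last free bond brings effort in)
bond 5 →I1  (I1: I, integral causality)
bond 0 →J1  (1-jn J1 has f-setter on 5)
bond 1 →TF1  (TF TF1: opposite of bond 0)
bond 6 →J2  (only one effort-in slot at J2)

#0 →J1
#1 →TF1
#2 →J3
#3 →Sf1
#4 →J1
#5 →I1
#6 →J2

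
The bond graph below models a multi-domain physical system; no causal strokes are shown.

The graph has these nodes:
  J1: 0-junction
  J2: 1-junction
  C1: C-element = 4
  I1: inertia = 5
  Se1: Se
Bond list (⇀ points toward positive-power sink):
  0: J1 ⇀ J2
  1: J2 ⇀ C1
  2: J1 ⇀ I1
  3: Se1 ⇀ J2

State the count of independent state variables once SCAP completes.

2  (C1, I1 all integral)

β3 →J2  (Se1: effort source, stroke at far end)
β1 →J2  (C1 integral (e out))
β0 →J1  (only one flow-in slot at J2)
β2 →I1  (J1: bond 0 brought effort, rest push out)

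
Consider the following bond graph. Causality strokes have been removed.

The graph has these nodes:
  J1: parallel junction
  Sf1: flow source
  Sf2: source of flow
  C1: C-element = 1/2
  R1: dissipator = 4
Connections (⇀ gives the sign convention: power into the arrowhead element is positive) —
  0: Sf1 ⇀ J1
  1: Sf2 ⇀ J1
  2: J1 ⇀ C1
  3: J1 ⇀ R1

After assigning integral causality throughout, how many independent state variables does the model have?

1  (C1 all integral)

b0 →Sf1  (source Sf1 imposes f)
b1 →Sf2  (Sf2 fixes flow; stroke at Sf2)
b2 →J1  (prefer integral on C1)
b3 →R1  (0-jn J1 has e-setter on 2)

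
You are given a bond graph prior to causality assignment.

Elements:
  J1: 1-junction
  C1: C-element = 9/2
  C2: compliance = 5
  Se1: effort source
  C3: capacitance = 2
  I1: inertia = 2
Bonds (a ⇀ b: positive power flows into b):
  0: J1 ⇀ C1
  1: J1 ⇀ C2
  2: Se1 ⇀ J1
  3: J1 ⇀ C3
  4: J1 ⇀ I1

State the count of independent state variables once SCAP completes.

4  (C1, C2, C3, I1 all integral)

bond 2 stroke→J1  (Se1 (Se) sets effort on bond)
bond 0 stroke→J1  (C1: C, integral causality)
bond 1 stroke→J1  (C2 integral (e out))
bond 3 stroke→J1  (C3: C, integral causality)
bond 4 stroke→I1  (J1 needs exactly one f-in)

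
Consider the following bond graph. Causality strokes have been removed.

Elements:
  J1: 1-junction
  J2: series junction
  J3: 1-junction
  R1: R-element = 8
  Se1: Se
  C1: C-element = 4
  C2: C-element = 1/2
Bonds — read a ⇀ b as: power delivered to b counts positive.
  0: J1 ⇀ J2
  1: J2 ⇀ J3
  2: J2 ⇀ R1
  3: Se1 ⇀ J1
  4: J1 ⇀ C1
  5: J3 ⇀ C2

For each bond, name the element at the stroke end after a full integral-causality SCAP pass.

bond 0 stroke→J2
bond 1 stroke→J2
bond 2 stroke→R1
bond 3 stroke→J1
bond 4 stroke→J1
bond 5 stroke→J3

b3 →J1  (Se1: effort source, stroke at far end)
b4 →J1  (C1: C, integral causality)
b0 →J2  (only one flow-in slot at J1)
b5 →J3  (C2 integral (e out))
b1 →J2  (only one flow-in slot at J3)
b2 →R1  (J2: last free bond brings flow in)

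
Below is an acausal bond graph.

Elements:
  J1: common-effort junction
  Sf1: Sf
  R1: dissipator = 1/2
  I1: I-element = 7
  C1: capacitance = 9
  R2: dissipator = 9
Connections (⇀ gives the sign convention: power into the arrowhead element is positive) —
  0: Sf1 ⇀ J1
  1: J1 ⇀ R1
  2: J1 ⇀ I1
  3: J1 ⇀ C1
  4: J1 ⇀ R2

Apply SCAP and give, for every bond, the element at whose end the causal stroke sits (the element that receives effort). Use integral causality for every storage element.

#0 stroke→Sf1
#1 stroke→R1
#2 stroke→I1
#3 stroke→J1
#4 stroke→R2

β0 stroke→Sf1  (Sf1: flow source, stroke at near end)
β2 stroke→I1  (I1 outputs flow p/I1)
β3 stroke→J1  (C1 integral (e out))
β1 stroke→R1  (common-e at J1 fixed by 3)
β4 stroke→R2  (0-jn J1 has e-setter on 3)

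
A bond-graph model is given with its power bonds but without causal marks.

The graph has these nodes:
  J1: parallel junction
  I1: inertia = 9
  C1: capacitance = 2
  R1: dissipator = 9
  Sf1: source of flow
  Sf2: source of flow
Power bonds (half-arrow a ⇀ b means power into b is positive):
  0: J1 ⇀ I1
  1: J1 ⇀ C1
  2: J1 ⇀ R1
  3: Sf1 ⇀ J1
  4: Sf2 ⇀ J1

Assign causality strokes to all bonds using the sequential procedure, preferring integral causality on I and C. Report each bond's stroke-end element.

b0 stroke at I1
b1 stroke at J1
b2 stroke at R1
b3 stroke at Sf1
b4 stroke at Sf2

bond 3 stroke at Sf1  (Sf1: flow source, stroke at near end)
bond 4 stroke at Sf2  (source Sf2 imposes f)
bond 0 stroke at I1  (I1 integral (f out))
bond 1 stroke at J1  (C1: C, integral causality)
bond 2 stroke at R1  (J1: bond 1 brought effort, rest push out)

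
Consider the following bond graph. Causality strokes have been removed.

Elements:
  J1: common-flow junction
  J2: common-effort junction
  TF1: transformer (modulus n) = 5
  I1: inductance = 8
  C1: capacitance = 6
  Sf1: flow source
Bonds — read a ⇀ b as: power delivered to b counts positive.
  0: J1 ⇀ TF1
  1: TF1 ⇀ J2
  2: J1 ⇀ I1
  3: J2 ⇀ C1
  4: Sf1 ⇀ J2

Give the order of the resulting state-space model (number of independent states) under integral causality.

#4 stroke→Sf1  (Sf1 (Sf) sets flow on bond)
#2 stroke→I1  (I1 outputs flow p/I1)
#0 stroke→J1  (1-jn J1 has f-setter on 2)
#1 stroke→TF1  (through TF1, causality passes straight; one stroke at TF1)
#3 stroke→J2  (closing 0-jn rule on J2)

2  (C1, I1 all integral)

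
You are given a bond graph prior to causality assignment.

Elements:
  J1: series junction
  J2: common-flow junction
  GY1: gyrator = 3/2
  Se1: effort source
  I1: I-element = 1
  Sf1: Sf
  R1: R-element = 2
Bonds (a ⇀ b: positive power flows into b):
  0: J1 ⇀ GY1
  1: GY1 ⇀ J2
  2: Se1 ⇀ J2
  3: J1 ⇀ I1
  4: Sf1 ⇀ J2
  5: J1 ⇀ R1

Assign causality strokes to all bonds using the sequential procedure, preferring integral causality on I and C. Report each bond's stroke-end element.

b2 stroke→J2  (Se1 (Se) sets effort on bond)
b4 stroke→Sf1  (Sf1 fixes flow; stroke at Sf1)
b1 stroke→J2  (J2: bond 4 brought flow, rest push out)
b0 stroke→J1  (GY GY1: same side as bond 1)
b3 stroke→I1  (I1 outputs flow p/I1)
b5 stroke→J1  (common-f at J1 fixed by 3)

#0 stroke→J1
#1 stroke→J2
#2 stroke→J2
#3 stroke→I1
#4 stroke→Sf1
#5 stroke→J1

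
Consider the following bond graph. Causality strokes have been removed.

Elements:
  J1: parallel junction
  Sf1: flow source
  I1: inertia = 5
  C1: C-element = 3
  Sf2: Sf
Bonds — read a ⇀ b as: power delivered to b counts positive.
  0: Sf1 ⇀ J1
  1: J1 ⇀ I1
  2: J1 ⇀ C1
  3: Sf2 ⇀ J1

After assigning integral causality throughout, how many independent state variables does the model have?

b0 stroke→Sf1  (Sf1 fixes flow; stroke at Sf1)
b3 stroke→Sf2  (Sf2 (Sf) sets flow on bond)
b1 stroke→I1  (I1: I, integral causality)
b2 stroke→J1  (J1: last free bond brings effort in)

2  (C1, I1 all integral)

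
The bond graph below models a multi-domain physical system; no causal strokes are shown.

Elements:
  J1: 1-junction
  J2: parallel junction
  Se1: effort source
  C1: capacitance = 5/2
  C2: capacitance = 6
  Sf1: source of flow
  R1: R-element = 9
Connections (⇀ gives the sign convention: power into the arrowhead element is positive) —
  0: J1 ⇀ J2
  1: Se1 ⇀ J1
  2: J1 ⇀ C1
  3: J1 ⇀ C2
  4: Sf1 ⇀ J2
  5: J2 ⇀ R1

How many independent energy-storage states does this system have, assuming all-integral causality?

bond 1 →J1  (Se1 fixes effort; stroke away)
bond 4 →Sf1  (Sf1 fixes flow; stroke at Sf1)
bond 2 →J1  (C1: C, integral causality)
bond 3 →J1  (prefer integral on C2)
bond 0 →J2  (J1: last free bond brings flow in)
bond 5 →R1  (0-jn J2 has e-setter on 0)

2  (C1, C2 all integral)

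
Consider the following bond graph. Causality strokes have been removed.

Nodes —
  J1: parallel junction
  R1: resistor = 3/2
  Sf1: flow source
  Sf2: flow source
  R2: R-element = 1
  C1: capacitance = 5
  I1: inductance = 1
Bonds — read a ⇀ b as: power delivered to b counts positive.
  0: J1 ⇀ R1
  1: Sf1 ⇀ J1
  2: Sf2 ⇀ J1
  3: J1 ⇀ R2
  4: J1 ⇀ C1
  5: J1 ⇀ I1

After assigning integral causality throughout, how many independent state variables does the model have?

2  (C1, I1 all integral)

bond 1 stroke at Sf1  (source Sf1 imposes f)
bond 2 stroke at Sf2  (Sf2 (Sf) sets flow on bond)
bond 4 stroke at J1  (C1: C, integral causality)
bond 0 stroke at R1  (0-jn J1 has e-setter on 4)
bond 3 stroke at R2  (J1 effort already set via bond 4)
bond 5 stroke at I1  (0-jn J1 has e-setter on 4)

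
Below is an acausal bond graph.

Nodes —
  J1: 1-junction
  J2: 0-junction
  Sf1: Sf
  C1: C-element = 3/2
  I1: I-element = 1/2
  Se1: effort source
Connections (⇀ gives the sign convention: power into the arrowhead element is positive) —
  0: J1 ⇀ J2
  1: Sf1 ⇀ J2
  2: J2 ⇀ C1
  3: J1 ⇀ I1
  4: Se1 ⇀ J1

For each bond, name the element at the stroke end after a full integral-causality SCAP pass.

b0 →J1
b1 →Sf1
b2 →J2
b3 →I1
b4 →J1

bond 1 →Sf1  (source Sf1 imposes f)
bond 4 →J1  (Se1 (Se) sets effort on bond)
bond 2 →J2  (C1: C, integral causality)
bond 0 →J1  (common-e at J2 fixed by 2)
bond 3 →I1  (closing 1-jn rule on J1)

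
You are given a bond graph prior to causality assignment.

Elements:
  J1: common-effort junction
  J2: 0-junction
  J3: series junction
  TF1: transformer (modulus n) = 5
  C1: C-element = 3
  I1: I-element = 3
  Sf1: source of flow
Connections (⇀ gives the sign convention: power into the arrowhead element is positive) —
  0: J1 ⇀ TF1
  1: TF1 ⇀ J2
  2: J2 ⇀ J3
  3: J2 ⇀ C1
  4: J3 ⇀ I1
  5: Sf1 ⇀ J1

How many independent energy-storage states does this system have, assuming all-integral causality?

2  (C1, I1 all integral)

b5 →Sf1  (source Sf1 imposes f)
b0 →J1  (J1: last free bond brings effort in)
b1 →TF1  (TF TF1: opposite of bond 0)
b3 →J2  (C1 integral (e out))
b2 →J3  (0-jn J2 has e-setter on 3)
b4 →I1  (only one flow-in slot at J3)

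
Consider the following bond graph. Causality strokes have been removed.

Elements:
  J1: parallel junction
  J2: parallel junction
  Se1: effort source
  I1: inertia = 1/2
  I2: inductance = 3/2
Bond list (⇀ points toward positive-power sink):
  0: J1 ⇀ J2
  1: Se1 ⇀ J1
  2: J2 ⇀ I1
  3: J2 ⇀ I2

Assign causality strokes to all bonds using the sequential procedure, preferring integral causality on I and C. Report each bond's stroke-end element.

bond 1 stroke at J1  (source Se1 imposes e)
bond 0 stroke at J2  (J1 effort already set via bond 1)
bond 2 stroke at I1  (J2 effort already set via bond 0)
bond 3 stroke at I2  (J2: bond 0 brought effort, rest push out)

bond 0 stroke at J2
bond 1 stroke at J1
bond 2 stroke at I1
bond 3 stroke at I2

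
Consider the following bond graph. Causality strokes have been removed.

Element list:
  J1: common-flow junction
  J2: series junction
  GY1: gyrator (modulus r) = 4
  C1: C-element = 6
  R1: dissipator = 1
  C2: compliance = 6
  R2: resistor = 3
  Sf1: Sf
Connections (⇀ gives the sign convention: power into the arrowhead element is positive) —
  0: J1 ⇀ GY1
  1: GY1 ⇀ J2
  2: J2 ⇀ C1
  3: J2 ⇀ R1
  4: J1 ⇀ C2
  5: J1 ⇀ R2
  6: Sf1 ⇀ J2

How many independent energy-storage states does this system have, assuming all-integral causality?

β6 stroke at Sf1  (Sf1 (Sf) sets flow on bond)
β1 stroke at J2  (1-jn J2 has f-setter on 6)
β2 stroke at J2  (1-jn J2 has f-setter on 6)
β3 stroke at J2  (J2: bond 6 brought flow, rest push out)
β0 stroke at J1  (through GY1, causality inverts; strokes same side of GY1)
β4 stroke at J1  (C2 integral (e out))
β5 stroke at R2  (only one flow-in slot at J1)

2  (C1, C2 all integral)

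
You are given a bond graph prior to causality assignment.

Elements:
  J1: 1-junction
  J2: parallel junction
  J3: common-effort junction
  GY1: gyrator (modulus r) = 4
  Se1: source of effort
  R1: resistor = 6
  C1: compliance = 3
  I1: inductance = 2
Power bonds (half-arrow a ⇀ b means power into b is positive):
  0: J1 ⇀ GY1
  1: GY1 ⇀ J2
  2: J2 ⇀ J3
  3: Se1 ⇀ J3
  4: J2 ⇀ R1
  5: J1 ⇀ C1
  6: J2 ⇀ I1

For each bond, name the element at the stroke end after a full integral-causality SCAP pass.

bond 0 →GY1
bond 1 →GY1
bond 2 →J2
bond 3 →J3
bond 4 →R1
bond 5 →J1
bond 6 →I1

b3 stroke→J3  (Se1 fixes effort; stroke away)
b2 stroke→J2  (common-e at J3 fixed by 3)
b1 stroke→GY1  (J2: bond 2 brought effort, rest push out)
b4 stroke→R1  (common-e at J2 fixed by 2)
b6 stroke→I1  (J2: bond 2 brought effort, rest push out)
b0 stroke→GY1  (GY1: gyrator matches bond 1)
b5 stroke→J1  (1-jn J1 has f-setter on 0)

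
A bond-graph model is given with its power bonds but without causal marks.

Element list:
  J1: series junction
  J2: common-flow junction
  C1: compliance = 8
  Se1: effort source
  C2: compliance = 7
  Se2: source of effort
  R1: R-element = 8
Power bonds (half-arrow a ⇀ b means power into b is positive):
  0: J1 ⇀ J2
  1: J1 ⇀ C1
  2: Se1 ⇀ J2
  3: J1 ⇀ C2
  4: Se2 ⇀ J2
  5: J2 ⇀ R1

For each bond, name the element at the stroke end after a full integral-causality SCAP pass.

bond 2 stroke→J2  (source Se1 imposes e)
bond 4 stroke→J2  (Se2: effort source, stroke at far end)
bond 1 stroke→J1  (C1 integral (e out))
bond 3 stroke→J1  (C2 outputs effort q/C2)
bond 0 stroke→J2  (J1: last free bond brings flow in)
bond 5 stroke→R1  (only one flow-in slot at J2)

bond 0 |J2
bond 1 |J1
bond 2 |J2
bond 3 |J1
bond 4 |J2
bond 5 |R1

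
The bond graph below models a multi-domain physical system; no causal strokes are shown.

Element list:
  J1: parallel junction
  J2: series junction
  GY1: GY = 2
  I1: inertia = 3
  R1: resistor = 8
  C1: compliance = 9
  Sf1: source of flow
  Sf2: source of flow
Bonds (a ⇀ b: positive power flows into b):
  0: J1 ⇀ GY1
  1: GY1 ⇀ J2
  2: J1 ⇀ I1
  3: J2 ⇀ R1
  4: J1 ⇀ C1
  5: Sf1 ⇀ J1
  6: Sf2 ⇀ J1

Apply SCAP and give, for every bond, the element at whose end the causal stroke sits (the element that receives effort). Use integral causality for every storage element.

b0 stroke→GY1
b1 stroke→GY1
b2 stroke→I1
b3 stroke→J2
b4 stroke→J1
b5 stroke→Sf1
b6 stroke→Sf2

#5 |Sf1  (Sf1: flow source, stroke at near end)
#6 |Sf2  (source Sf2 imposes f)
#2 |I1  (I1 integral (f out))
#4 |J1  (C1 outputs effort q/C1)
#0 |GY1  (J1: bond 4 brought effort, rest push out)
#1 |GY1  (through GY1, causality inverts; strokes same side of GY1)
#3 |J2  (1-jn J2 has f-setter on 1)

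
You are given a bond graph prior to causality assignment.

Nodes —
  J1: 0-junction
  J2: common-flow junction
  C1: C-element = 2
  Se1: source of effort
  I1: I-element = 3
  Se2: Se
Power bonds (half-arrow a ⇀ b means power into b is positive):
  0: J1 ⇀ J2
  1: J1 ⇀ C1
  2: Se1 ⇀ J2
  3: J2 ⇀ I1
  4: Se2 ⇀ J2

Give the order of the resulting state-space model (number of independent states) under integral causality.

β2 |J2  (source Se1 imposes e)
β4 |J2  (Se2 fixes effort; stroke away)
β1 |J1  (prefer integral on C1)
β0 |J2  (0-jn J1 has e-setter on 1)
β3 |I1  (only one flow-in slot at J2)

2  (C1, I1 all integral)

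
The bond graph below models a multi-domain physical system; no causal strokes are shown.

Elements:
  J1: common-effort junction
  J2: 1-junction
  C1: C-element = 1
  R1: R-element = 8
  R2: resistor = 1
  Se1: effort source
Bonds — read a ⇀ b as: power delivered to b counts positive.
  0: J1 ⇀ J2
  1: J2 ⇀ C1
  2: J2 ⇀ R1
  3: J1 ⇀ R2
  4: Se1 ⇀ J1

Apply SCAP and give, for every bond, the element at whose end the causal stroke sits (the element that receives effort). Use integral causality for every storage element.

β0 |J2
β1 |J2
β2 |R1
β3 |R2
β4 |J1

β4 stroke at J1  (Se1: effort source, stroke at far end)
β0 stroke at J2  (J1: bond 4 brought effort, rest push out)
β3 stroke at R2  (0-jn J1 has e-setter on 4)
β1 stroke at J2  (C1 integral (e out))
β2 stroke at R1  (J2 needs exactly one f-in)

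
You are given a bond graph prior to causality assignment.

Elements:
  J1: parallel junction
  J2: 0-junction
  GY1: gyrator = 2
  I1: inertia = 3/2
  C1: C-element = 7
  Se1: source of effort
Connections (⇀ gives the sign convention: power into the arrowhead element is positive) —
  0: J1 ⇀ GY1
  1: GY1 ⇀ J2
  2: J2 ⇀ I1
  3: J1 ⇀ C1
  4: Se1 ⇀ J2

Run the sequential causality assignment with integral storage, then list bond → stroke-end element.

β4 stroke at J2  (Se1 (Se) sets effort on bond)
β1 stroke at GY1  (J2: bond 4 brought effort, rest push out)
β2 stroke at I1  (0-jn J2 has e-setter on 4)
β0 stroke at GY1  (through GY1, causality inverts; strokes same side of GY1)
β3 stroke at J1  (J1: last free bond brings effort in)

β0 →GY1
β1 →GY1
β2 →I1
β3 →J1
β4 →J2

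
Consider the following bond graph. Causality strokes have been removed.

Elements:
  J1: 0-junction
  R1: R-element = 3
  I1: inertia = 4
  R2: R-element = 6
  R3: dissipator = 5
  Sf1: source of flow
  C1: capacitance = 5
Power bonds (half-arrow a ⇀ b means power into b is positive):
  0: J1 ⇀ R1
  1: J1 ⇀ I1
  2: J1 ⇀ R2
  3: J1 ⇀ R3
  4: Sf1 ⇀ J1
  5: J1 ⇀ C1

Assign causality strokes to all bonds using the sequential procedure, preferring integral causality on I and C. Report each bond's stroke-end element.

b0 |R1
b1 |I1
b2 |R2
b3 |R3
b4 |Sf1
b5 |J1

bond 4 stroke→Sf1  (Sf1 (Sf) sets flow on bond)
bond 1 stroke→I1  (I1: I, integral causality)
bond 5 stroke→J1  (prefer integral on C1)
bond 0 stroke→R1  (J1 effort already set via bond 5)
bond 2 stroke→R2  (0-jn J1 has e-setter on 5)
bond 3 stroke→R3  (common-e at J1 fixed by 5)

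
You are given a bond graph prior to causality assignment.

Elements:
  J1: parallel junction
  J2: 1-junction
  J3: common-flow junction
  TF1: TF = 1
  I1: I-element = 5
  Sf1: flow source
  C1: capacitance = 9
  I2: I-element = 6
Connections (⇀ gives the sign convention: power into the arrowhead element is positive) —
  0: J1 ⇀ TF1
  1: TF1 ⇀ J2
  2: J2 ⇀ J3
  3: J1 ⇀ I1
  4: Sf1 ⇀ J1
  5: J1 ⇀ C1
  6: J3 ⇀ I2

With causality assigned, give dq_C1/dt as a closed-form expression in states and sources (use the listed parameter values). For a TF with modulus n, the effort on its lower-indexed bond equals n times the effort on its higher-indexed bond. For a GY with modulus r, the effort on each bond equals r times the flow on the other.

b4 |Sf1  (Sf1: flow source, stroke at near end)
b3 |I1  (I1: I, integral causality)
b5 |J1  (prefer integral on C1)
b0 |TF1  (0-jn J1 has e-setter on 5)
b1 |J2  (through TF1, causality passes straight; one stroke at TF1)
b2 |J3  (J2 needs exactly one f-in)
b6 |I2  (only one flow-in slot at J3)

dq_C1/dt = F_Sf1 - p_I1/5 - p_I2/6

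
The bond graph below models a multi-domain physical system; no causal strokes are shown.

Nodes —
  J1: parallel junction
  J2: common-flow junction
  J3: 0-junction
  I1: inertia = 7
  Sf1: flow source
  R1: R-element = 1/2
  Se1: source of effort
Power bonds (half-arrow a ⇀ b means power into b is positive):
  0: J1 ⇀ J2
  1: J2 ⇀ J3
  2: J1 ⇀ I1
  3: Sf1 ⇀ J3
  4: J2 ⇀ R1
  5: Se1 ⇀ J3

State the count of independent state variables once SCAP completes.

b3 stroke at Sf1  (source Sf1 imposes f)
b5 stroke at J3  (Se1: effort source, stroke at far end)
b1 stroke at J2  (J3 effort already set via bond 5)
b2 stroke at I1  (I1 outputs flow p/I1)
b0 stroke at J1  (J1 needs exactly one e-in)
b4 stroke at J2  (1-jn J2 has f-setter on 0)

1  (I1 all integral)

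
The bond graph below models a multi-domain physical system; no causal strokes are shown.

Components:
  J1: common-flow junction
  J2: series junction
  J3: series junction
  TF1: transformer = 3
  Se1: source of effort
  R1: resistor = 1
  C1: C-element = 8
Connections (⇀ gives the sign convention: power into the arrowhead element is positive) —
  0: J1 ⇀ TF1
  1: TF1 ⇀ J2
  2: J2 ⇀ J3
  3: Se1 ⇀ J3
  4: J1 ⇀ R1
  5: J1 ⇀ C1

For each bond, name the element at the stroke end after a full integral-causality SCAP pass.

bond 3 stroke at J3  (Se1 fixes effort; stroke away)
bond 2 stroke at J2  (only one flow-in slot at J3)
bond 1 stroke at TF1  (J2 needs exactly one f-in)
bond 0 stroke at J1  (through TF1, causality passes straight; one stroke at TF1)
bond 5 stroke at J1  (C1 integral (e out))
bond 4 stroke at R1  (J1 needs exactly one f-in)

bond 0 |J1
bond 1 |TF1
bond 2 |J2
bond 3 |J3
bond 4 |R1
bond 5 |J1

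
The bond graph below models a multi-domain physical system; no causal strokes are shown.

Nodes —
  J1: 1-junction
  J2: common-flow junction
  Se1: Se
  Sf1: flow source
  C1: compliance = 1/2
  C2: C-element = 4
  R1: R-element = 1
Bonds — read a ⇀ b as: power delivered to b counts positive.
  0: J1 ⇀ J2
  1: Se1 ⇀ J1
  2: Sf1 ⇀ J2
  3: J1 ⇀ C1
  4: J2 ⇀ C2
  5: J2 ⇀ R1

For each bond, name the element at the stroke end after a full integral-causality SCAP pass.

β1 stroke at J1  (Se1: effort source, stroke at far end)
β2 stroke at Sf1  (Sf1 fixes flow; stroke at Sf1)
β0 stroke at J2  (J2 flow already set via bond 2)
β4 stroke at J2  (J2: bond 2 brought flow, rest push out)
β5 stroke at J2  (common-f at J2 fixed by 2)
β3 stroke at J1  (1-jn J1 has f-setter on 0)

bond 0 stroke at J2
bond 1 stroke at J1
bond 2 stroke at Sf1
bond 3 stroke at J1
bond 4 stroke at J2
bond 5 stroke at J2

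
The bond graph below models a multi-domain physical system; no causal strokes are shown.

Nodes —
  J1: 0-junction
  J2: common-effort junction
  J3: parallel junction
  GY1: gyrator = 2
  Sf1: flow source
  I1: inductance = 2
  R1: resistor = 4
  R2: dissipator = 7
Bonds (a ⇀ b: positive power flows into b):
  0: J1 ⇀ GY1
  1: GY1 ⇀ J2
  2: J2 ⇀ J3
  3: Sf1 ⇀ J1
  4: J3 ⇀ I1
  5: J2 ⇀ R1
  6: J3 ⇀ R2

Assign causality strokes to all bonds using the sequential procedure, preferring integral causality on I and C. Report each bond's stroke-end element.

#0 stroke→J1
#1 stroke→J2
#2 stroke→J3
#3 stroke→Sf1
#4 stroke→I1
#5 stroke→R1
#6 stroke→R2

b3 stroke at Sf1  (source Sf1 imposes f)
b0 stroke at J1  (only one effort-in slot at J1)
b1 stroke at J2  (GY1: gyrator matches bond 0)
b2 stroke at J3  (common-e at J2 fixed by 1)
b5 stroke at R1  (J2 effort already set via bond 1)
b4 stroke at I1  (J3: bond 2 brought effort, rest push out)
b6 stroke at R2  (0-jn J3 has e-setter on 2)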